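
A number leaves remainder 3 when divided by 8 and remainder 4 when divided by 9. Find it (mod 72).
M = 8 × 9 = 72. M₁ = 9, y₁ ≡ 1 (mod 8). M₂ = 8, y₂ ≡ 8 (mod 9). n = 3×9×1 + 4×8×8 ≡ 67 (mod 72)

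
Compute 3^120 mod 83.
Using Fermat: 3^{82} ≡ 1 (mod 83). 120 ≡ 38 (mod 82). So 3^{120} ≡ 3^{38} ≡ 40 (mod 83)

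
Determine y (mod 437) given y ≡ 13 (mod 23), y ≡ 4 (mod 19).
289

Using the Chinese Remainder Theorem:
M = product of moduli = 437
For equation 1: M_1 = 19, 19 ≡ 19 (mod 23), inverse of 19 mod 23 is 17 (check: 19 × 17 = 323 ≡ 1 (mod 23))
For equation 2: M_2 = 23, 23 ≡ 4 (mod 19), inverse of 23 mod 19 is 5 (check: 4 × 5 = 20 ≡ 1 (mod 19))
Combine: y ≡ Σ r_i×M_i×(M_i⁻¹ mod m_i) = 13×19×17 + 4×23×5 = 4199 + 460 = 4659
4659 mod 437 = 289
y ≡ 289 (mod 437)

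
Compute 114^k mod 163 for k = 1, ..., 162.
g^1, g^2, ..., g^{162} mod 163: {114, 119, 37, 143, 2, 65, 75, 74, 123, 4, 130, 150, 148, 83, 8, 97, 137, 133, 3, 16, 31, 111, 103, 6, 32, 62, 59, 43, 12, 64, 124, 118, 86, 24, 128, 85, 73, 9, 48, 93, 7, 146, 18, 96, 23, 14, 129, 36, 29, 46, 28, 95, 72, 58, 92, 56, 27, 144, 116, 21, 112, 54, 125, 69, 42, 61, 108, 87, 138, 84, 122, 53, 11, 113, 5, 81, 106, 22, 63, 10, 162, 49, 44, 126, 20, 161, 98, 88, 89, 40, 159, 33, 13, 15, 80, 155, 66, 26, 30, 160, 147, 132, 52, 60, 157, 131, 101, 104, 120, 151, 99, 39, 45, 77, 139, 35, 78, 90, 154, 115, 70, 156, 17, 145, 67, 140, 149, 34, 127, 134, 117, 135, 68, 91, 105, 71, 107, 136, 19, 47, 142, 51, 109, 38, 94, 121, 102, 55, 76, 25, 79, 41, 110, 152, 50, 158, 82, 57, 141, 100, 153, 1}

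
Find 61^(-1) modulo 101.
53

Using Extended Euclidean Algorithm:
gcd(61, 101) = 1
Bezout coefficients: 61 × -48 + 101 × 29 = 1
So 61 × -48 ≡ 1 (mod 101)
The inverse is -48 mod 101 = 53
Verification: 61 × 53 = 3233 = 32 × 101 + 1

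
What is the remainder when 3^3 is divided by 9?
3 = 2 + 1 (binary 11). Repeated squaring mod 9: 3^1 ≡ 3; 3^2 ≡ 3² = 9 ≡ 0. Multiply: 3^3 = 3^2 × 3^1 ≡ 0 × 3 (mod 9): 0 × 3 = 0 ≡ 0. So 3^3 ≡ 0 (mod 9).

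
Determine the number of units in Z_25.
20

Prime factorization: 25 = 5^2
Using the formula φ(n) = n × Π(1 - 1/p) for each prime factor p:
φ(25) = 25 × (1 - 1/5)
φ(25) = 20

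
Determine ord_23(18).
Powers of 18 mod 23: 18^1≡18, 18^2≡2, 18^3≡13, 18^4≡4, 18^5≡3, 18^6≡8, 18^7≡6, 18^8≡16, 18^9≡12, 18^10≡9, 18^11≡1. Order = 11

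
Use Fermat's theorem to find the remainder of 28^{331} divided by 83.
40

By Fermat's Little Theorem, a^(p-1) ≡ 1 (mod p) for prime p and gcd(a, p) = 1
Here p = 83, so 28^82 ≡ 1 (mod 83)
We can reduce the exponent: 331 mod 82 = 3
So 28^331 ≡ 28^3 (mod 83)
Computing: 28^3 mod 83 = 40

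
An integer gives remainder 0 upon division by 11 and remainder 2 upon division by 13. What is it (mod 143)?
M = 11 × 13 = 143. M₁ = 13, y₁ ≡ 6 (mod 11). M₂ = 11, y₂ ≡ 6 (mod 13). y = 0×13×6 + 2×11×6 ≡ 132 (mod 143). The smallest positive such number is 132.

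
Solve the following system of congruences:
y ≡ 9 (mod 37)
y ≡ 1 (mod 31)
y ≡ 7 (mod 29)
32458

Using the Chinese Remainder Theorem:
M = product of moduli = 33263
For equation 1: M_1 = 899, 899 ≡ 11 (mod 37), inverse of 899 mod 37 is 27 (check: 11 × 27 = 297 ≡ 1 (mod 37))
For equation 2: M_2 = 1073, 1073 ≡ 19 (mod 31), inverse of 1073 mod 31 is 18 (check: 19 × 18 = 342 ≡ 1 (mod 31))
For equation 3: M_3 = 1147, 1147 ≡ 16 (mod 29), inverse of 1147 mod 29 is 20 (check: 16 × 20 = 320 ≡ 1 (mod 29))
Combine: y ≡ Σ r_i×M_i×(M_i⁻¹ mod m_i) = 9×899×27 + 1×1073×18 + 7×1147×20 = 218457 + 19314 + 160580 = 398351
398351 mod 33263 = 32458
y ≡ 32458 (mod 33263)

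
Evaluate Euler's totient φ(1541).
1452

Prime factorization: 1541 = 23 × 67
Using the formula φ(n) = n × Π(1 - 1/p) for each prime factor p:
φ(1541) = 1541 × (1 - 1/23) × (1 - 1/67)
φ(1541) = 1452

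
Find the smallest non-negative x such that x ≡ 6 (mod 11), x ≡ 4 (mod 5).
39

Using the Chinese Remainder Theorem:
M = product of moduli = 55
For equation 1: M_1 = 5, 5 ≡ 5 (mod 11), inverse of 5 mod 11 is 9 (check: 5 × 9 = 45 ≡ 1 (mod 11))
For equation 2: M_2 = 11, 11 ≡ 1 (mod 5), inverse of 11 mod 5 is 1 (check: 1 × 1 = 1 ≡ 1 (mod 5))
Combine: x ≡ Σ r_i×M_i×(M_i⁻¹ mod m_i) = 6×5×9 + 4×11×1 = 270 + 44 = 314
314 mod 55 = 39
x ≡ 39 (mod 55)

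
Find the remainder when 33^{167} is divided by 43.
By Fermat: 33^{42} ≡ 1 (mod 43). 167 = 3×42 + 41. So 33^{167} ≡ 33^{41} ≡ 30 (mod 43)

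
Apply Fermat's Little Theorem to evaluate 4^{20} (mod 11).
1

By Fermat's Little Theorem, a^(p-1) ≡ 1 (mod p) for prime p and gcd(a, p) = 1
Here p = 11, so 4^10 ≡ 1 (mod 11)
We can reduce the exponent: 20 mod 10 = 0
So 4^20 ≡ 4^0 (mod 11)
Computing: 4^0 mod 11 = 1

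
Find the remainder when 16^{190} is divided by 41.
By Fermat: 16^{40} ≡ 1 (mod 41). 190 = 4×40 + 30. So 16^{190} ≡ 16^{30} ≡ 1 (mod 41)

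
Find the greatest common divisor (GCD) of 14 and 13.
1

Using the Euclidean algorithm:
14 = 1 × 13 + 1
13 = 13 × 1 + 0

GCD(14, 13) = 1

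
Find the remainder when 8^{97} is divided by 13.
By Fermat: 8^{12} ≡ 1 (mod 13). 97 = 8×12 + 1. So 8^{97} ≡ 8^{1} ≡ 8 (mod 13)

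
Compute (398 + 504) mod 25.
2

(398 + 504) = 902
902 mod 25 = 2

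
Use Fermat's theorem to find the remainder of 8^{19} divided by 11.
7

By Fermat's Little Theorem, a^(p-1) ≡ 1 (mod p) for prime p and gcd(a, p) = 1
Here p = 11, so 8^10 ≡ 1 (mod 11)
We can reduce the exponent: 19 mod 10 = 9
So 8^19 ≡ 8^9 (mod 11)
Computing: 8^9 mod 11 = 7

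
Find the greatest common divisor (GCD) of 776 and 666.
2

Using the Euclidean algorithm:
776 = 1 × 666 + 110
666 = 6 × 110 + 6
110 = 18 × 6 + 2
6 = 3 × 2 + 0

GCD(776, 666) = 2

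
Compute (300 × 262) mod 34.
26

(300 × 262) = 78600
78600 mod 34 = 26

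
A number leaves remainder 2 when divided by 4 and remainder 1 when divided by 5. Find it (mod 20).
M = 4 × 5 = 20. M₁ = 5, y₁ ≡ 1 (mod 4). M₂ = 4, y₂ ≡ 4 (mod 5). k = 2×5×1 + 1×4×4 ≡ 6 (mod 20)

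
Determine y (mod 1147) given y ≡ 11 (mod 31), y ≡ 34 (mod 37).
848

Using the Chinese Remainder Theorem:
M = product of moduli = 1147
For equation 1: M_1 = 37, 37 ≡ 6 (mod 31), inverse of 37 mod 31 is 26 (check: 6 × 26 = 156 ≡ 1 (mod 31))
For equation 2: M_2 = 31, 31 ≡ 31 (mod 37), inverse of 31 mod 37 is 6 (check: 31 × 6 = 186 ≡ 1 (mod 37))
Combine: y ≡ Σ r_i×M_i×(M_i⁻¹ mod m_i) = 11×37×26 + 34×31×6 = 10582 + 6324 = 16906
16906 mod 1147 = 848
y ≡ 848 (mod 1147)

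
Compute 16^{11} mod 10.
6

Using successive squaring:
Binary expansion of 11: 1011
Powers of 16 mod 10 (each is the square of the previous):
  16^1 ≡ 6 (mod 10)
  16^2 ≡ 6² = 36 ≡ 6 (mod 10)
  16^4 ≡ 6² = 36 ≡ 6 (mod 10)
  16^8 ≡ 6² = 36 ≡ 6 (mod 10)
11 = 8 + 2 + 1, so 16^11 = 16^8 × 16^2 × 16^1 ≡ 6 × 6 × 6 (mod 10)
Multiplying step by step:
  6 × 6 = 36 ≡ 6 (mod 10)
  6 × 6 = 36 ≡ 6 (mod 10)
Result: 16^11 ≡ 6 (mod 10)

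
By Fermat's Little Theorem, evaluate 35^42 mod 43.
By Fermat's Little Theorem, 35^{42} ≡ 1 (mod 43) since 43 is prime and gcd(35, 43) = 1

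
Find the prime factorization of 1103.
1103

Divide by primes starting from smallest:
1103 ÷ 1103 = 1

1103 = 1103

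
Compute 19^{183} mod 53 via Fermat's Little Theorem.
34

By Fermat's Little Theorem, a^(p-1) ≡ 1 (mod p) for prime p and gcd(a, p) = 1
Here p = 53, so 19^52 ≡ 1 (mod 53)
We can reduce the exponent: 183 mod 52 = 27
So 19^183 ≡ 19^27 (mod 53)
Computing: 19^27 mod 53 = 34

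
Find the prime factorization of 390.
2 × 3 × 5 × 13

Divide by primes starting from smallest:
390 ÷ 2 = 195
195 ÷ 3 = 65
65 ÷ 5 = 13
13 ÷ 13 = 1

390 = 2 × 3 × 5 × 13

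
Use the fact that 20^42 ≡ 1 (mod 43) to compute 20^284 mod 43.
By Fermat: 20^{42} ≡ 1 (mod 43). 284 ≡ 32 (mod 42). So 20^{284} ≡ 20^{32} ≡ 25 (mod 43)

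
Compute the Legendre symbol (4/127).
(4/127) = 4^{63} mod 127 = 1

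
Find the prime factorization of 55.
5 × 11

Divide by primes starting from smallest:
55 ÷ 5 = 11
11 ÷ 11 = 1

55 = 5 × 11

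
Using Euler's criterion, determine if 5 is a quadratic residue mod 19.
By Euler's criterion: 5^{9} ≡ 1 (mod 19). Since this equals 1, 5 is a QR.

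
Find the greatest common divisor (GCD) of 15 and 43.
1

Using the Euclidean algorithm:
15 = 0 × 43 + 15
43 = 2 × 15 + 13
15 = 1 × 13 + 2
13 = 6 × 2 + 1
2 = 2 × 1 + 0

GCD(15, 43) = 1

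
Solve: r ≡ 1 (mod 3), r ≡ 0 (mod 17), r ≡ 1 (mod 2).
M = 3 × 17 × 2 = 102. M₁ = 34, y₁ ≡ 1 (mod 3). M₂ = 6, y₂ ≡ 3 (mod 17). M₃ = 51, y₃ ≡ 1 (mod 2). r = 1×34×1 + 0×6×3 + 1×51×1 ≡ 85 (mod 102)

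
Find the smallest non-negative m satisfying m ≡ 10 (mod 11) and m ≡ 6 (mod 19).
M = 11 × 19 = 209. M₁ = 19, y₁ ≡ 7 (mod 11). M₂ = 11, y₂ ≡ 7 (mod 19). m = 10×19×7 + 6×11×7 ≡ 120 (mod 209)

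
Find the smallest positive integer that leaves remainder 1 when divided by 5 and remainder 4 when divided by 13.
M = 5 × 13 = 65. M₁ = 13, y₁ ≡ 2 (mod 5). M₂ = 5, y₂ ≡ 8 (mod 13). n = 1×13×2 + 4×5×8 ≡ 56 (mod 65). The smallest positive such number is 56.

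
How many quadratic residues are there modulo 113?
For prime 113, there are (p-1)/2 = (113-1)/2 = 56 quadratic residues (excluding 0).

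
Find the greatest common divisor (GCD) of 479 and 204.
1

Using the Euclidean algorithm:
479 = 2 × 204 + 71
204 = 2 × 71 + 62
71 = 1 × 62 + 9
62 = 6 × 9 + 8
9 = 1 × 8 + 1
8 = 8 × 1 + 0

GCD(479, 204) = 1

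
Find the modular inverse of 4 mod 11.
4^(-1) ≡ 3 (mod 11). Verification: 4 × 3 = 12 ≡ 1 (mod 11)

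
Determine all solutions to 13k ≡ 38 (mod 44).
30

Since gcd(13, 44) = 1 divides 38, a solution exists.
Multiply both sides by the inverse of 13 mod 44:
  13^(-1) mod 44 = 17
  x ≡ 17 × 38 ≡ 646 ≡ 30 (mod 44)
Verification: 13 × 30 = 390 = 8 × 44 + 38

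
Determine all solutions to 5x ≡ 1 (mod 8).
5

Since gcd(5, 8) = 1 divides 1, a solution exists.
Multiply both sides by the inverse of 5 mod 8:
  5^(-1) mod 8 = 5
  x ≡ 5 × 1 ≡ 5 ≡ 5 (mod 8)
Verification: 5 × 5 = 25 = 3 × 8 + 1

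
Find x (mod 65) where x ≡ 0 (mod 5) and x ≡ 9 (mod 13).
M = 5 × 13 = 65. M₁ = 13, y₁ ≡ 2 (mod 5). M₂ = 5, y₂ ≡ 8 (mod 13). x = 0×13×2 + 9×5×8 ≡ 35 (mod 65)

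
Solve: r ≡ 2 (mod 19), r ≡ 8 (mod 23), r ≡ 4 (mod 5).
M = 19 × 23 × 5 = 2185. M₁ = 115, y₁ ≡ 1 (mod 19). M₂ = 95, y₂ ≡ 8 (mod 23). M₃ = 437, y₃ ≡ 3 (mod 5). r = 2×115×1 + 8×95×8 + 4×437×3 ≡ 629 (mod 2185)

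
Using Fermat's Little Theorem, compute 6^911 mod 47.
By Fermat: 6^{46} ≡ 1 (mod 47). 911 ≡ 37 (mod 46). So 6^{911} ≡ 6^{37} ≡ 16 (mod 47)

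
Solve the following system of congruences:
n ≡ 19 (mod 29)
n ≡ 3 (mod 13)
367

Using the Chinese Remainder Theorem:
M = product of moduli = 377
For equation 1: M_1 = 13, 13 ≡ 13 (mod 29), inverse of 13 mod 29 is 9 (check: 13 × 9 = 117 ≡ 1 (mod 29))
For equation 2: M_2 = 29, 29 ≡ 3 (mod 13), inverse of 29 mod 13 is 9 (check: 3 × 9 = 27 ≡ 1 (mod 13))
Combine: n ≡ Σ r_i×M_i×(M_i⁻¹ mod m_i) = 19×13×9 + 3×29×9 = 2223 + 783 = 3006
3006 mod 377 = 367
n ≡ 367 (mod 377)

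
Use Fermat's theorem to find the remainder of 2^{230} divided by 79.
5

By Fermat's Little Theorem, a^(p-1) ≡ 1 (mod p) for prime p and gcd(a, p) = 1
Here p = 79, so 2^78 ≡ 1 (mod 79)
We can reduce the exponent: 230 mod 78 = 74
So 2^230 ≡ 2^74 (mod 79)
Computing: 2^74 mod 79 = 5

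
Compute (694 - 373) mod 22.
13

(694 - 373) = 321
321 mod 22 = 13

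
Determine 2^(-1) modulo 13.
2^(-1) ≡ 7 (mod 13). Verification: 2 × 7 = 14 ≡ 1 (mod 13)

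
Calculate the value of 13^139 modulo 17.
Using Fermat: 13^{16} ≡ 1 (mod 17). 139 ≡ 11 (mod 16). So 13^{139} ≡ 13^{11} ≡ 4 (mod 17)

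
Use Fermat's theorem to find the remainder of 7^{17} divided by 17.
7

By Fermat's Little Theorem, a^(p-1) ≡ 1 (mod p) for prime p and gcd(a, p) = 1
Here p = 17, so 7^16 ≡ 1 (mod 17)
We can reduce the exponent: 17 mod 16 = 1
So 7^17 ≡ 7^1 (mod 17)
Computing: 7^1 mod 17 = 7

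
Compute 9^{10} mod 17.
13

Using successive squaring:
Binary expansion of 10: 1010
Powers of 9 mod 17 (each is the square of the previous):
  9^1 ≡ 9 (mod 17)
  9^2 ≡ 9² = 81 ≡ 13 (mod 17)
  9^4 ≡ 13² = 169 ≡ 16 (mod 17)
  9^8 ≡ 16² = 256 ≡ 1 (mod 17)
10 = 8 + 2, so 9^10 = 9^8 × 9^2 ≡ 1 × 13 (mod 17)
Multiplying step by step:
  1 × 13 = 13 ≡ 13 (mod 17)
Result: 9^10 ≡ 13 (mod 17)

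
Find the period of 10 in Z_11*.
Powers of 10 mod 11: 10^1≡10, 10^2≡1. Order = 2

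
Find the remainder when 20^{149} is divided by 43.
By Fermat: 20^{42} ≡ 1 (mod 43). 149 = 3×42 + 23. So 20^{149} ≡ 20^{23} ≡ 30 (mod 43)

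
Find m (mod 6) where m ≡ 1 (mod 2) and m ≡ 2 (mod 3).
M = 2 × 3 = 6. M₁ = 3, y₁ ≡ 1 (mod 2). M₂ = 2, y₂ ≡ 2 (mod 3). m = 1×3×1 + 2×2×2 ≡ 5 (mod 6)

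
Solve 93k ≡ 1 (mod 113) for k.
96

Using Extended Euclidean Algorithm:
gcd(93, 113) = 1
Bezout coefficients: 93 × -17 + 113 × 14 = 1
So 93 × -17 ≡ 1 (mod 113)
The inverse is -17 mod 113 = 96
Verification: 93 × 96 = 8928 = 79 × 113 + 1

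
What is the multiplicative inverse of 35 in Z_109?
81

Using Extended Euclidean Algorithm:
gcd(35, 109) = 1
Bezout coefficients: 35 × -28 + 109 × 9 = 1
So 35 × -28 ≡ 1 (mod 109)
The inverse is -28 mod 109 = 81
Verification: 35 × 81 = 2835 = 26 × 109 + 1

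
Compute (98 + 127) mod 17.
4

(98 + 127) = 225
225 mod 17 = 4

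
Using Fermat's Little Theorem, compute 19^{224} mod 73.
37

By Fermat's Little Theorem, a^(p-1) ≡ 1 (mod p) for prime p and gcd(a, p) = 1
Here p = 73, so 19^72 ≡ 1 (mod 73)
We can reduce the exponent: 224 mod 72 = 8
So 19^224 ≡ 19^8 (mod 73)
Computing: 19^8 mod 73 = 37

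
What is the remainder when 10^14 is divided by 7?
Using Fermat: 10^{6} ≡ 1 (mod 7). 14 ≡ 2 (mod 6). So 10^{14} ≡ 10^{2} ≡ 2 (mod 7)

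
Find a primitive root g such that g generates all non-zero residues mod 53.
p - 1 = 52 has prime divisors 2, 13. h is a primitive root mod 53 iff h^(52/q) ≢ 1 (mod 53) for each such q.
h = 2: 2^26 ≡ 52, 2^4 ≡ 16 (mod 53); none is 1, so 2 has order 52 and is a primitive root.
The smallest primitive root mod 53 is g = 2.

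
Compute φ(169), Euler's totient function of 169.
156

Prime factorization: 169 = 13^2
Using the formula φ(n) = n × Π(1 - 1/p) for each prime factor p:
φ(169) = 169 × (1 - 1/13)
φ(169) = 156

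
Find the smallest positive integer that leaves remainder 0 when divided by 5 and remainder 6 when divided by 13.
M = 5 × 13 = 65. M₁ = 13, y₁ ≡ 2 (mod 5). M₂ = 5, y₂ ≡ 8 (mod 13). x = 0×13×2 + 6×5×8 ≡ 45 (mod 65). The smallest positive such number is 45.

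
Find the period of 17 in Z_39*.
Powers of 17 mod 39: 17^1≡17, 17^2≡16, 17^3≡38, 17^4≡22, 17^5≡23, 17^6≡1. Order = 6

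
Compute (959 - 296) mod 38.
17

(959 - 296) = 663
663 mod 38 = 17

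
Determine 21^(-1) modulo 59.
21^(-1) ≡ 45 (mod 59). Verification: 21 × 45 = 945 ≡ 1 (mod 59)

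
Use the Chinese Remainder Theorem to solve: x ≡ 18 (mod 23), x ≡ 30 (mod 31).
340

Using the Chinese Remainder Theorem:
M = product of moduli = 713
For equation 1: M_1 = 31, 31 ≡ 8 (mod 23), inverse of 31 mod 23 is 3 (check: 8 × 3 = 24 ≡ 1 (mod 23))
For equation 2: M_2 = 23, 23 ≡ 23 (mod 31), inverse of 23 mod 31 is 27 (check: 23 × 27 = 621 ≡ 1 (mod 31))
Combine: x ≡ Σ r_i×M_i×(M_i⁻¹ mod m_i) = 18×31×3 + 30×23×27 = 1674 + 18630 = 20304
20304 mod 713 = 340
x ≡ 340 (mod 713)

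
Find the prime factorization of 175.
5^2 × 7

Divide by primes starting from smallest:
175 ÷ 5 = 35
35 ÷ 5 = 7
7 ÷ 7 = 1

175 = 5^2 × 7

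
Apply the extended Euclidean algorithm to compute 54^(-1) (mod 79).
Extended GCD: 54(-19) + 79(13) = 1. So 54^(-1) ≡ 60 ≡ 60 (mod 79). Verify: 54 × 60 = 3240 ≡ 1 (mod 79)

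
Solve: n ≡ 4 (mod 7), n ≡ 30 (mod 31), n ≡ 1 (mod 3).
M = 7 × 31 × 3 = 651. M₁ = 93, y₁ ≡ 4 (mod 7). M₂ = 21, y₂ ≡ 3 (mod 31). M₃ = 217, y₃ ≡ 1 (mod 3). n = 4×93×4 + 30×21×3 + 1×217×1 ≡ 340 (mod 651)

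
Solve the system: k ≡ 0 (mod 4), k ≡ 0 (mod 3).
M = 4 × 3 = 12. M₁ = 3, y₁ ≡ 3 (mod 4). M₂ = 4, y₂ ≡ 1 (mod 3). k = 0×3×3 + 0×4×1 ≡ 0 (mod 12)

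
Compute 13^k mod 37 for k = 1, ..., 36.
g^1, g^2, ..., g^{36} mod 37: {13, 21, 14, 34, 35, 11, 32, 9, 6, 4, 15, 10, 19, 25, 29, 7, 17, 36, 24, 16, 23, 3, 2, 26, 5, 28, 31, 33, 22, 27, 18, 12, 8, 30, 20, 1}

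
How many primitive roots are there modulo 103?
32

The number of primitive roots modulo p is φ(p-1) = φ(102)
φ(102) = 32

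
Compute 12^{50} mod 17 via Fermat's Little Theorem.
8

By Fermat's Little Theorem, a^(p-1) ≡ 1 (mod p) for prime p and gcd(a, p) = 1
Here p = 17, so 12^16 ≡ 1 (mod 17)
We can reduce the exponent: 50 mod 16 = 2
So 12^50 ≡ 12^2 (mod 17)
Computing: 12^2 mod 17 = 8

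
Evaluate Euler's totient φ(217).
180

Prime factorization: 217 = 7 × 31
Using the formula φ(n) = n × Π(1 - 1/p) for each prime factor p:
φ(217) = 217 × (1 - 1/7) × (1 - 1/31)
φ(217) = 180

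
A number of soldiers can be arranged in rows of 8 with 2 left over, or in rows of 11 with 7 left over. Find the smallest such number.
M = 8 × 11 = 88. M₁ = 11, y₁ ≡ 3 (mod 8). M₂ = 8, y₂ ≡ 7 (mod 11). y = 2×11×3 + 7×8×7 ≡ 18 (mod 88). The smallest positive such number is 18.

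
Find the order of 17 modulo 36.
Powers of 17 mod 36: 17^1≡17, 17^2≡1. Order = 2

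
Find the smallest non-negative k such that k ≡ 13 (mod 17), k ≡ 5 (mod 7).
47

Using the Chinese Remainder Theorem:
M = product of moduli = 119
For equation 1: M_1 = 7, 7 ≡ 7 (mod 17), inverse of 7 mod 17 is 5 (check: 7 × 5 = 35 ≡ 1 (mod 17))
For equation 2: M_2 = 17, 17 ≡ 3 (mod 7), inverse of 17 mod 7 is 5 (check: 3 × 5 = 15 ≡ 1 (mod 7))
Combine: k ≡ Σ r_i×M_i×(M_i⁻¹ mod m_i) = 13×7×5 + 5×17×5 = 455 + 425 = 880
880 mod 119 = 47
k ≡ 47 (mod 119)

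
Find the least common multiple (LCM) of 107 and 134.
14338

First find GCD(107, 134) using the Euclidean algorithm:
107 = 0 × 134 + 107
134 = 1 × 107 + 27
107 = 3 × 27 + 26
27 = 1 × 26 + 1
26 = 26 × 1 + 0
GCD(107, 134) = 1

LCM formula: LCM(a, b) = (a × b) / GCD(a, b)
LCM(107, 134) = (107 × 134) / 1
LCM(107, 134) = 14338 / 1
LCM(107, 134) = 14338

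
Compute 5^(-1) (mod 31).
5^(-1) ≡ 25 (mod 31). Verification: 5 × 25 = 125 ≡ 1 (mod 31)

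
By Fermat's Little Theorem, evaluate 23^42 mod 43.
By Fermat's Little Theorem, 23^{42} ≡ 1 (mod 43) since 43 is prime and gcd(23, 43) = 1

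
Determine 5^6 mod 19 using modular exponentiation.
6 = 4 + 2 (binary 110). Repeated squaring mod 19: 5^1 ≡ 5; 5^2 ≡ 5² = 25 ≡ 6; 5^4 ≡ 6² = 36 ≡ 17. Multiply: 5^6 = 5^4 × 5^2 ≡ 17 × 6 (mod 19): 17 × 6 = 102 ≡ 7. So 5^6 ≡ 7 (mod 19).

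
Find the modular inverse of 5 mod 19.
5^(-1) ≡ 4 (mod 19). Verification: 5 × 4 = 20 ≡ 1 (mod 19)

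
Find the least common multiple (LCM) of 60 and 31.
1860

First find GCD(60, 31) using the Euclidean algorithm:
60 = 1 × 31 + 29
31 = 1 × 29 + 2
29 = 14 × 2 + 1
2 = 2 × 1 + 0
GCD(60, 31) = 1

LCM formula: LCM(a, b) = (a × b) / GCD(a, b)
LCM(60, 31) = (60 × 31) / 1
LCM(60, 31) = 1860 / 1
LCM(60, 31) = 1860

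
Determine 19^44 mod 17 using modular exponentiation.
Using Fermat: 19^{16} ≡ 1 (mod 17). 44 ≡ 12 (mod 16). So 19^{44} ≡ 19^{12} ≡ 16 (mod 17)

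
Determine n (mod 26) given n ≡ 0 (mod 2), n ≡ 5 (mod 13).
18

Using the Chinese Remainder Theorem:
M = product of moduli = 26
For equation 1: M_1 = 13, 13 ≡ 1 (mod 2), inverse of 13 mod 2 is 1 (check: 1 × 1 = 1 ≡ 1 (mod 2))
For equation 2: M_2 = 2, 2 ≡ 2 (mod 13), inverse of 2 mod 13 is 7 (check: 2 × 7 = 14 ≡ 1 (mod 13))
Combine: n ≡ Σ r_i×M_i×(M_i⁻¹ mod m_i) = 0×13×1 + 5×2×7 = 0 + 70 = 70
70 mod 26 = 18
n ≡ 18 (mod 26)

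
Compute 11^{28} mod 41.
25

Using successive squaring:
Binary expansion of 28: 11100
Powers of 11 mod 41 (each is the square of the previous):
  11^1 ≡ 11 (mod 41)
  11^2 ≡ 11² = 121 ≡ 39 (mod 41)
  11^4 ≡ 39² = 1521 ≡ 4 (mod 41)
  11^8 ≡ 4² = 16 ≡ 16 (mod 41)
  11^16 ≡ 16² = 256 ≡ 10 (mod 41)
28 = 16 + 8 + 4, so 11^28 = 11^16 × 11^8 × 11^4 ≡ 10 × 16 × 4 (mod 41)
Multiplying step by step:
  10 × 16 = 160 ≡ 37 (mod 41)
  37 × 4 = 148 ≡ 25 (mod 41)
Result: 11^28 ≡ 25 (mod 41)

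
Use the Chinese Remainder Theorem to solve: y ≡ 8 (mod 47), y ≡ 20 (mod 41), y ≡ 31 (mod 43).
48277

Using the Chinese Remainder Theorem:
M = product of moduli = 82861
For equation 1: M_1 = 1763, 1763 ≡ 24 (mod 47), inverse of 1763 mod 47 is 2 (check: 24 × 2 = 48 ≡ 1 (mod 47))
For equation 2: M_2 = 2021, 2021 ≡ 12 (mod 41), inverse of 2021 mod 41 is 24 (check: 12 × 24 = 288 ≡ 1 (mod 41))
For equation 3: M_3 = 1927, 1927 ≡ 35 (mod 43), inverse of 1927 mod 43 is 16 (check: 35 × 16 = 560 ≡ 1 (mod 43))
Combine: y ≡ Σ r_i×M_i×(M_i⁻¹ mod m_i) = 8×1763×2 + 20×2021×24 + 31×1927×16 = 28208 + 970080 + 955792 = 1954080
1954080 mod 82861 = 48277
y ≡ 48277 (mod 82861)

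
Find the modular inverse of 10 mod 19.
10^(-1) ≡ 2 (mod 19). Verification: 10 × 2 = 20 ≡ 1 (mod 19)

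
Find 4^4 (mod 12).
4 = 4 (binary 100). Repeated squaring mod 12: 4^1 ≡ 4; 4^2 ≡ 4² = 16 ≡ 4; 4^4 ≡ 4² = 16 ≡ 4. So 4^4 ≡ 4 (mod 12).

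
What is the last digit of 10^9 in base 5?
10 ≡ 0 (mod 5). 9 = 8 + 1 (binary 1001). Repeated squaring mod 5: 0^1 ≡ 0; 0^2 ≡ 0² = 0 ≡ 0; 0^4 ≡ 0² = 0 ≡ 0; 0^8 ≡ 0² = 0 ≡ 0. Multiply: 10^9 ≡ 0^8 × 0^1 ≡ 0 × 0 (mod 5): 0 × 0 = 0 ≡ 0. So 10^9 ≡ 0 (mod 5).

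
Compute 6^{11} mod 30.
6

Using successive squaring:
Binary expansion of 11: 1011
Powers of 6 mod 30 (each is the square of the previous):
  6^1 ≡ 6 (mod 30)
  6^2 ≡ 6² = 36 ≡ 6 (mod 30)
  6^4 ≡ 6² = 36 ≡ 6 (mod 30)
  6^8 ≡ 6² = 36 ≡ 6 (mod 30)
11 = 8 + 2 + 1, so 6^11 = 6^8 × 6^2 × 6^1 ≡ 6 × 6 × 6 (mod 30)
Multiplying step by step:
  6 × 6 = 36 ≡ 6 (mod 30)
  6 × 6 = 36 ≡ 6 (mod 30)
Result: 6^11 ≡ 6 (mod 30)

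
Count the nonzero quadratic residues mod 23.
For prime 23, there are (p-1)/2 = (23-1)/2 = 11 quadratic residues (excluding 0).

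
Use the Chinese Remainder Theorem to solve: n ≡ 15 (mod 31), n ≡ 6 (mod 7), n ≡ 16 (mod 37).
7083

Using the Chinese Remainder Theorem:
M = product of moduli = 8029
For equation 1: M_1 = 259, 259 ≡ 11 (mod 31), inverse of 259 mod 31 is 17 (check: 11 × 17 = 187 ≡ 1 (mod 31))
For equation 2: M_2 = 1147, 1147 ≡ 6 (mod 7), inverse of 1147 mod 7 is 6 (check: 6 × 6 = 36 ≡ 1 (mod 7))
For equation 3: M_3 = 217, 217 ≡ 32 (mod 37), inverse of 217 mod 37 is 22 (check: 32 × 22 = 704 ≡ 1 (mod 37))
Combine: n ≡ Σ r_i×M_i×(M_i⁻¹ mod m_i) = 15×259×17 + 6×1147×6 + 16×217×22 = 66045 + 41292 + 76384 = 183721
183721 mod 8029 = 7083
n ≡ 7083 (mod 8029)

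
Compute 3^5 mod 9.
5 = 4 + 1 (binary 101). Repeated squaring mod 9: 3^1 ≡ 3; 3^2 ≡ 3² = 9 ≡ 0; 3^4 ≡ 0² = 0 ≡ 0. Multiply: 3^5 = 3^4 × 3^1 ≡ 0 × 3 (mod 9): 0 × 3 = 0 ≡ 0. So 3^5 ≡ 0 (mod 9).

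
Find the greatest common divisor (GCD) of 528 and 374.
22

Using the Euclidean algorithm:
528 = 1 × 374 + 154
374 = 2 × 154 + 66
154 = 2 × 66 + 22
66 = 3 × 22 + 0

GCD(528, 374) = 22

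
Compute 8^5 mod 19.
5 = 4 + 1 (binary 101). Repeated squaring mod 19: 8^1 ≡ 8; 8^2 ≡ 8² = 64 ≡ 7; 8^4 ≡ 7² = 49 ≡ 11. Multiply: 8^5 = 8^4 × 8^1 ≡ 11 × 8 (mod 19): 11 × 8 = 88 ≡ 12. So 8^5 ≡ 12 (mod 19).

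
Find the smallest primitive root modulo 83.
2

A primitive root g modulo p has order p-1 = 82
Prime divisors of 82: [2, 41]
g is a primitive root iff g^(82/q) ≢ 1 (mod 83) for each prime divisor q
Testing small values:
  g = 2: 2^41 ≡ 82, 2^2 ≡ 4 (mod 83) → none is 1, primitive root!
The smallest primitive root is 2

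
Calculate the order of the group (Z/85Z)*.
64

Prime factorization: 85 = 5 × 17
Using the formula φ(n) = n × Π(1 - 1/p) for each prime factor p:
φ(85) = 85 × (1 - 1/5) × (1 - 1/17)
φ(85) = 64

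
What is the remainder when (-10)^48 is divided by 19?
Using Fermat: (-10)^{18} ≡ 1 (mod 19). 48 ≡ 12 (mod 18). So (-10)^{48} ≡ (-10)^{12} ≡ 7 (mod 19)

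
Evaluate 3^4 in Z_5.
4 = 4 (binary 100). Repeated squaring mod 5: 3^1 ≡ 3; 3^2 ≡ 3² = 9 ≡ 4; 3^4 ≡ 4² = 16 ≡ 1. So 3^4 ≡ 1 (mod 5).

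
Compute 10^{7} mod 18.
10

Using successive squaring:
Binary expansion of 7: 111
Powers of 10 mod 18 (each is the square of the previous):
  10^1 ≡ 10 (mod 18)
  10^2 ≡ 10² = 100 ≡ 10 (mod 18)
  10^4 ≡ 10² = 100 ≡ 10 (mod 18)
7 = 4 + 2 + 1, so 10^7 = 10^4 × 10^2 × 10^1 ≡ 10 × 10 × 10 (mod 18)
Multiplying step by step:
  10 × 10 = 100 ≡ 10 (mod 18)
  10 × 10 = 100 ≡ 10 (mod 18)
Result: 10^7 ≡ 10 (mod 18)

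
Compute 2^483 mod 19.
Using Fermat: 2^{18} ≡ 1 (mod 19). 483 ≡ 15 (mod 18). So 2^{483} ≡ 2^{15} ≡ 12 (mod 19)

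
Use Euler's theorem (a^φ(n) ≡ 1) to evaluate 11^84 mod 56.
By Euler: 11^{24} ≡ 1 (mod 56) since gcd(11, 56) = 1. 84 = 3×24 + 12. So 11^{84} ≡ 11^{12} ≡ 1 (mod 56)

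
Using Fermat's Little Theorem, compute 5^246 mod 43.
By Fermat: 5^{42} ≡ 1 (mod 43). 246 ≡ 36 (mod 42). So 5^{246} ≡ 5^{36} ≡ 35 (mod 43)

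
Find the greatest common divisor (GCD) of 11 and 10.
1

Using the Euclidean algorithm:
11 = 1 × 10 + 1
10 = 10 × 1 + 0

GCD(11, 10) = 1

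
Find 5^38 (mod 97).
Using repeated squaring. 38 = 32 + 4 + 2 (binary 100110). Repeated squaring mod 97: 5^1 ≡ 5; 5^2 ≡ 5² = 25 ≡ 25; 5^4 ≡ 25² = 625 ≡ 43; 5^8 ≡ 43² = 1849 ≡ 6; 5^16 ≡ 6² = 36 ≡ 36; 5^32 ≡ 36² = 1296 ≡ 35. Multiply: 5^38 = 5^32 × 5^4 × 5^2 ≡ 35 × 43 × 25 (mod 97): 35 × 43 = 1505 ≡ 50; 50 × 25 = 1250 ≡ 86. So 5^38 ≡ 86 (mod 97).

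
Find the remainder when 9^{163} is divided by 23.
By Fermat: 9^{22} ≡ 1 (mod 23). 163 = 7×22 + 9. So 9^{163} ≡ 9^{9} ≡ 2 (mod 23)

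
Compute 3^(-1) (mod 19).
3^(-1) ≡ 13 (mod 19). Verification: 3 × 13 = 39 ≡ 1 (mod 19)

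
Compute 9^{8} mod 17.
1

Using successive squaring:
Binary expansion of 8: 1000
Powers of 9 mod 17 (each is the square of the previous):
  9^1 ≡ 9 (mod 17)
  9^2 ≡ 9² = 81 ≡ 13 (mod 17)
  9^4 ≡ 13² = 169 ≡ 16 (mod 17)
  9^8 ≡ 16² = 256 ≡ 1 (mod 17)
8 is a power of 2, so 9^8 is the last square: ≡ 1 (mod 17)
Result: 9^8 ≡ 1 (mod 17)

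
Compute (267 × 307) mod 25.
19

(267 × 307) = 81969
81969 mod 25 = 19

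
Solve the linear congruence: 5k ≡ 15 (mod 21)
3

Since gcd(5, 21) = 1 divides 15, a solution exists.
Multiply both sides by the inverse of 5 mod 21:
  5^(-1) mod 21 = 17
  x ≡ 17 × 15 ≡ 255 ≡ 3 (mod 21)
Verification: 5 × 3 = 15 = 0 × 21 + 15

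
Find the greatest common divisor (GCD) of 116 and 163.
1

Using the Euclidean algorithm:
116 = 0 × 163 + 116
163 = 1 × 116 + 47
116 = 2 × 47 + 22
47 = 2 × 22 + 3
22 = 7 × 3 + 1
3 = 3 × 1 + 0

GCD(116, 163) = 1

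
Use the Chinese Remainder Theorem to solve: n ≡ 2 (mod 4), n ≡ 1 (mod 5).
M = 4 × 5 = 20. M₁ = 5, y₁ ≡ 1 (mod 4). M₂ = 4, y₂ ≡ 4 (mod 5). n = 2×5×1 + 1×4×4 ≡ 6 (mod 20)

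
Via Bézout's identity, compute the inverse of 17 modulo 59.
Extended GCD: 17(7) + 59(-2) = 1. So 17^(-1) ≡ 7 ≡ 7 (mod 59). Verify: 17 × 7 = 119 ≡ 1 (mod 59)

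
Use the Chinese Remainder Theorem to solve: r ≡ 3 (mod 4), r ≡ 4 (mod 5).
M = 4 × 5 = 20. M₁ = 5, y₁ ≡ 1 (mod 4). M₂ = 4, y₂ ≡ 4 (mod 5). r = 3×5×1 + 4×4×4 ≡ 19 (mod 20)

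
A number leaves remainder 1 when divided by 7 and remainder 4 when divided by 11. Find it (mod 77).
M = 7 × 11 = 77. M₁ = 11, y₁ ≡ 2 (mod 7). M₂ = 7, y₂ ≡ 8 (mod 11). y = 1×11×2 + 4×7×8 ≡ 15 (mod 77)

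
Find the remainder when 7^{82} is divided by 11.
By Fermat: 7^{10} ≡ 1 (mod 11). 82 = 8×10 + 2. So 7^{82} ≡ 7^{2} ≡ 5 (mod 11)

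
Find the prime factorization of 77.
7 × 11

Divide by primes starting from smallest:
77 ÷ 7 = 11
11 ÷ 11 = 1

77 = 7 × 11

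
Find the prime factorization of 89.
89

Divide by primes starting from smallest:
89 ÷ 89 = 1

89 = 89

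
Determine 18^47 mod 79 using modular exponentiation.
Using repeated squaring. 47 = 32 + 8 + 4 + 2 + 1 (binary 101111). Repeated squaring mod 79: 18^1 ≡ 18; 18^2 ≡ 18² = 324 ≡ 8; 18^4 ≡ 8² = 64 ≡ 64; 18^8 ≡ 64² = 4096 ≡ 67; 18^16 ≡ 67² = 4489 ≡ 65; 18^32 ≡ 65² = 4225 ≡ 38. Multiply: 18^47 = 18^32 × 18^8 × 18^4 × 18^2 × 18^1 ≡ 38 × 67 × 64 × 8 × 18 (mod 79): 38 × 67 = 2546 ≡ 18; 18 × 64 = 1152 ≡ 46; 46 × 8 = 368 ≡ 52; 52 × 18 = 936 ≡ 67. So 18^47 ≡ 67 (mod 79).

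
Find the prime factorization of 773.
773

Divide by primes starting from smallest:
773 ÷ 773 = 1

773 = 773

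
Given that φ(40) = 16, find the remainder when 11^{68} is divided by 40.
By Euler: 11^{16} ≡ 1 (mod 40) since gcd(11, 40) = 1. 68 = 4×16 + 4. So 11^{68} ≡ 11^{4} ≡ 1 (mod 40)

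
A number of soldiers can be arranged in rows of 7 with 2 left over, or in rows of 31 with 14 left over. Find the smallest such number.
M = 7 × 31 = 217. M₁ = 31, y₁ ≡ 5 (mod 7). M₂ = 7, y₂ ≡ 9 (mod 31). y = 2×31×5 + 14×7×9 ≡ 107 (mod 217). The smallest positive such number is 107.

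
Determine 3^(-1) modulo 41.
3^(-1) ≡ 14 (mod 41). Verification: 3 × 14 = 42 ≡ 1 (mod 41)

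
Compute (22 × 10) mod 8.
4

(22 × 10) = 220
220 mod 8 = 4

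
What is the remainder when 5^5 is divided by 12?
5 = 4 + 1 (binary 101). Repeated squaring mod 12: 5^1 ≡ 5; 5^2 ≡ 5² = 25 ≡ 1; 5^4 ≡ 1² = 1 ≡ 1. Multiply: 5^5 = 5^4 × 5^1 ≡ 1 × 5 (mod 12): 1 × 5 = 5 ≡ 5. So 5^5 ≡ 5 (mod 12).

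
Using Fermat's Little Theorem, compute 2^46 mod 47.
By Fermat's Little Theorem, 2^{46} ≡ 1 (mod 47) since 47 is prime and gcd(2, 47) = 1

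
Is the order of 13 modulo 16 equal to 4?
Yes, ord_16(13) = 4.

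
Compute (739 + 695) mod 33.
15

(739 + 695) = 1434
1434 mod 33 = 15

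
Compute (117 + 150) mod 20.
7

(117 + 150) = 267
267 mod 20 = 7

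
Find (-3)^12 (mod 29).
Using repeated squaring. (-3) ≡ 26 (mod 29). 12 = 8 + 4 (binary 1100). Repeated squaring mod 29: 26^1 ≡ 26; 26^2 ≡ 26² = 676 ≡ 9; 26^4 ≡ 9² = 81 ≡ 23; 26^8 ≡ 23² = 529 ≡ 7. Multiply: (-3)^12 ≡ 26^8 × 26^4 ≡ 7 × 23 (mod 29): 7 × 23 = 161 ≡ 16. So (-3)^12 ≡ 16 (mod 29).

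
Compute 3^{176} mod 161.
93

Using successive squaring:
Binary expansion of 176: 10110000
Powers of 3 mod 161 (each is the square of the previous):
  3^1 ≡ 3 (mod 161)
  3^2 ≡ 3² = 9 ≡ 9 (mod 161)
  3^4 ≡ 9² = 81 ≡ 81 (mod 161)
  3^8 ≡ 81² = 6561 ≡ 121 (mod 161)
  3^16 ≡ 121² = 14641 ≡ 151 (mod 161)
  3^32 ≡ 151² = 22801 ≡ 100 (mod 161)
  3^64 ≡ 100² = 10000 ≡ 18 (mod 161)
  3^128 ≡ 18² = 324 ≡ 2 (mod 161)
176 = 128 + 32 + 16, so 3^176 = 3^128 × 3^32 × 3^16 ≡ 2 × 100 × 151 (mod 161)
Multiplying step by step:
  2 × 100 = 200 ≡ 39 (mod 161)
  39 × 151 = 5889 ≡ 93 (mod 161)
Result: 3^176 ≡ 93 (mod 161)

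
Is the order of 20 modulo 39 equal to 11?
No, the actual order is 12, not 11.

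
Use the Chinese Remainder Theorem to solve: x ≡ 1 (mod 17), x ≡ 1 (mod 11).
1

Using the Chinese Remainder Theorem:
M = product of moduli = 187
For equation 1: M_1 = 11, 11 ≡ 11 (mod 17), inverse of 11 mod 17 is 14 (check: 11 × 14 = 154 ≡ 1 (mod 17))
For equation 2: M_2 = 17, 17 ≡ 6 (mod 11), inverse of 17 mod 11 is 2 (check: 6 × 2 = 12 ≡ 1 (mod 11))
Combine: x ≡ Σ r_i×M_i×(M_i⁻¹ mod m_i) = 1×11×14 + 1×17×2 = 154 + 34 = 188
188 mod 187 = 1
x ≡ 1 (mod 187)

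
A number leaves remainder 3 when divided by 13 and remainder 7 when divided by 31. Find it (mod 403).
M = 13 × 31 = 403. M₁ = 31, y₁ ≡ 8 (mod 13). M₂ = 13, y₂ ≡ 12 (mod 31). m = 3×31×8 + 7×13×12 ≡ 224 (mod 403)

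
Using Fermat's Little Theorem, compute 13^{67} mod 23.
13

By Fermat's Little Theorem, a^(p-1) ≡ 1 (mod p) for prime p and gcd(a, p) = 1
Here p = 23, so 13^22 ≡ 1 (mod 23)
We can reduce the exponent: 67 mod 22 = 1
So 13^67 ≡ 13^1 (mod 23)
Computing: 13^1 mod 23 = 13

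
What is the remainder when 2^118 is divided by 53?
Using Fermat: 2^{52} ≡ 1 (mod 53). 118 ≡ 14 (mod 52). So 2^{118} ≡ 2^{14} ≡ 7 (mod 53)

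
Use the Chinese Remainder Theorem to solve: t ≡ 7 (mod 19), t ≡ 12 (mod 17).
M = 19 × 17 = 323. M₁ = 17, y₁ ≡ 9 (mod 19). M₂ = 19, y₂ ≡ 9 (mod 17). t = 7×17×9 + 12×19×9 ≡ 216 (mod 323)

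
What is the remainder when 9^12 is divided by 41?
Using repeated squaring. 12 = 8 + 4 (binary 1100). Repeated squaring mod 41: 9^1 ≡ 9; 9^2 ≡ 9² = 81 ≡ 40; 9^4 ≡ 40² = 1600 ≡ 1; 9^8 ≡ 1² = 1 ≡ 1. Multiply: 9^12 = 9^8 × 9^4 ≡ 1 × 1 (mod 41): 1 × 1 = 1 ≡ 1. So 9^12 ≡ 1 (mod 41).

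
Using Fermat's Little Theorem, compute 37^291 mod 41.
By Fermat: 37^{40} ≡ 1 (mod 41). 291 = 7×40 + 11. So 37^{291} ≡ 37^{11} ≡ 37 (mod 41)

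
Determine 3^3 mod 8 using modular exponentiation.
3 = 2 + 1 (binary 11). Repeated squaring mod 8: 3^1 ≡ 3; 3^2 ≡ 3² = 9 ≡ 1. Multiply: 3^3 = 3^2 × 3^1 ≡ 1 × 3 (mod 8): 1 × 3 = 3 ≡ 3. So 3^3 ≡ 3 (mod 8).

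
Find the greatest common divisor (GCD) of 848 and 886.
2

Using the Euclidean algorithm:
848 = 0 × 886 + 848
886 = 1 × 848 + 38
848 = 22 × 38 + 12
38 = 3 × 12 + 2
12 = 6 × 2 + 0

GCD(848, 886) = 2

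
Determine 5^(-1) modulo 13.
5^(-1) ≡ 8 (mod 13). Verification: 5 × 8 = 40 ≡ 1 (mod 13)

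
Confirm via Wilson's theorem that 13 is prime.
(12)! mod 13 = 12. Since this equals -1 (mod 13), Wilson confirms 13 is prime.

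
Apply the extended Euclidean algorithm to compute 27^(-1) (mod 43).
Extended GCD: 27(8) + 43(-5) = 1. So 27^(-1) ≡ 8 ≡ 8 (mod 43). Verify: 27 × 8 = 216 ≡ 1 (mod 43)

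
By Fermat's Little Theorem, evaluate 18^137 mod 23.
By Fermat: 18^{22} ≡ 1 (mod 23). 137 = 6×22 + 5. So 18^{137} ≡ 18^{5} ≡ 3 (mod 23)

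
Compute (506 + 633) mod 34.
17

(506 + 633) = 1139
1139 mod 34 = 17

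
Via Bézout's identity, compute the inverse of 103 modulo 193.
Extended GCD: 103(15) + 193(-8) = 1. So 103^(-1) ≡ 15 ≡ 15 (mod 193). Verify: 103 × 15 = 1545 ≡ 1 (mod 193)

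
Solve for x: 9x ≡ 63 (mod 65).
7

Since gcd(9, 65) = 1 divides 63, a solution exists.
Multiply both sides by the inverse of 9 mod 65:
  9^(-1) mod 65 = 29
  x ≡ 29 × 63 ≡ 1827 ≡ 7 (mod 65)
Verification: 9 × 7 = 63 = 0 × 65 + 63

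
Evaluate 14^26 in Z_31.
Using repeated squaring. 26 = 16 + 8 + 2 (binary 11010). Repeated squaring mod 31: 14^1 ≡ 14; 14^2 ≡ 14² = 196 ≡ 10; 14^4 ≡ 10² = 100 ≡ 7; 14^8 ≡ 7² = 49 ≡ 18; 14^16 ≡ 18² = 324 ≡ 14. Multiply: 14^26 = 14^16 × 14^8 × 14^2 ≡ 14 × 18 × 10 (mod 31): 14 × 18 = 252 ≡ 4; 4 × 10 = 40 ≡ 9. So 14^26 ≡ 9 (mod 31).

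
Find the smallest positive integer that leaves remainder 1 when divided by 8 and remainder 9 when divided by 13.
M = 8 × 13 = 104. M₁ = 13, y₁ ≡ 5 (mod 8). M₂ = 8, y₂ ≡ 5 (mod 13). k = 1×13×5 + 9×8×5 ≡ 9 (mod 104). The smallest positive such number is 9.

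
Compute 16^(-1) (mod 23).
13

Using Extended Euclidean Algorithm:
gcd(16, 23) = 1
Bezout coefficients: 16 × -10 + 23 × 7 = 1
So 16 × -10 ≡ 1 (mod 23)
The inverse is -10 mod 23 = 13
Verification: 16 × 13 = 208 = 9 × 23 + 1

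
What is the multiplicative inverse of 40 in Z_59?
31

Using Extended Euclidean Algorithm:
gcd(40, 59) = 1
Bezout coefficients: 40 × -28 + 59 × 19 = 1
So 40 × -28 ≡ 1 (mod 59)
The inverse is -28 mod 59 = 31
Verification: 40 × 31 = 1240 = 21 × 59 + 1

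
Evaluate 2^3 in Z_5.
3 = 2 + 1 (binary 11). Repeated squaring mod 5: 2^1 ≡ 2; 2^2 ≡ 2² = 4 ≡ 4. Multiply: 2^3 = 2^2 × 2^1 ≡ 4 × 2 (mod 5): 4 × 2 = 8 ≡ 3. So 2^3 ≡ 3 (mod 5).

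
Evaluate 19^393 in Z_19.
Using repeated squaring. 19 ≡ 0 (mod 19). 393 = 256 + 128 + 8 + 1 (binary 110001001). Repeated squaring mod 19: 0^1 ≡ 0; 0^2 ≡ 0² = 0 ≡ 0; 0^4 ≡ 0² = 0 ≡ 0; 0^8 ≡ 0² = 0 ≡ 0; 0^16 ≡ 0² = 0 ≡ 0; 0^32 ≡ 0² = 0 ≡ 0; 0^64 ≡ 0² = 0 ≡ 0; 0^128 ≡ 0² = 0 ≡ 0; 0^256 ≡ 0² = 0 ≡ 0. Multiply: 19^393 ≡ 0^256 × 0^128 × 0^8 × 0^1 ≡ 0 × 0 × 0 × 0 (mod 19): 0 × 0 = 0 ≡ 0; 0 × 0 = 0 ≡ 0; 0 × 0 = 0 ≡ 0. So 19^393 ≡ 0 (mod 19).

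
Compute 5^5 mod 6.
5 = 4 + 1 (binary 101). Repeated squaring mod 6: 5^1 ≡ 5; 5^2 ≡ 5² = 25 ≡ 1; 5^4 ≡ 1² = 1 ≡ 1. Multiply: 5^5 = 5^4 × 5^1 ≡ 1 × 5 (mod 6): 1 × 5 = 5 ≡ 5. So 5^5 ≡ 5 (mod 6).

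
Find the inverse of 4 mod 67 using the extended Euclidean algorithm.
Extended GCD: 4(17) + 67(-1) = 1. So 4^(-1) ≡ 17 ≡ 17 (mod 67). Verify: 4 × 17 = 68 ≡ 1 (mod 67)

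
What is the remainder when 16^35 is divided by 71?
Using repeated squaring. 35 = 32 + 2 + 1 (binary 100011). Repeated squaring mod 71: 16^1 ≡ 16; 16^2 ≡ 16² = 256 ≡ 43; 16^4 ≡ 43² = 1849 ≡ 3; 16^8 ≡ 3² = 9 ≡ 9; 16^16 ≡ 9² = 81 ≡ 10; 16^32 ≡ 10² = 100 ≡ 29. Multiply: 16^35 = 16^32 × 16^2 × 16^1 ≡ 29 × 43 × 16 (mod 71): 29 × 43 = 1247 ≡ 40; 40 × 16 = 640 ≡ 1. So 16^35 ≡ 1 (mod 71).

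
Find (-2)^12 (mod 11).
Using Fermat: (-2)^{10} ≡ 1 (mod 11). 12 ≡ 2 (mod 10). So (-2)^{12} ≡ (-2)^{2} ≡ 4 (mod 11)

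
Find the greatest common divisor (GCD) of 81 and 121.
1

Using the Euclidean algorithm:
81 = 0 × 121 + 81
121 = 1 × 81 + 40
81 = 2 × 40 + 1
40 = 40 × 1 + 0

GCD(81, 121) = 1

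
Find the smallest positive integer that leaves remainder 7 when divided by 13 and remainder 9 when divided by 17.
M = 13 × 17 = 221. M₁ = 17, y₁ ≡ 10 (mod 13). M₂ = 13, y₂ ≡ 4 (mod 17). t = 7×17×10 + 9×13×4 ≡ 111 (mod 221). The smallest positive such number is 111.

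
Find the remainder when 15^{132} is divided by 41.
By Fermat: 15^{40} ≡ 1 (mod 41). 132 = 3×40 + 12. So 15^{132} ≡ 15^{12} ≡ 25 (mod 41)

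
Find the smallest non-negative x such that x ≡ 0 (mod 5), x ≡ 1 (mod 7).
15

Using the Chinese Remainder Theorem:
M = product of moduli = 35
For equation 1: M_1 = 7, 7 ≡ 2 (mod 5), inverse of 7 mod 5 is 3 (check: 2 × 3 = 6 ≡ 1 (mod 5))
For equation 2: M_2 = 5, 5 ≡ 5 (mod 7), inverse of 5 mod 7 is 3 (check: 5 × 3 = 15 ≡ 1 (mod 7))
Combine: x ≡ Σ r_i×M_i×(M_i⁻¹ mod m_i) = 0×7×3 + 1×5×3 = 0 + 15 = 15
15 mod 35 = 15
x ≡ 15 (mod 35)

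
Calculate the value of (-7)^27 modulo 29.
Using repeated squaring. (-7) ≡ 22 (mod 29). 27 = 16 + 8 + 2 + 1 (binary 11011). Repeated squaring mod 29: 22^1 ≡ 22; 22^2 ≡ 22² = 484 ≡ 20; 22^4 ≡ 20² = 400 ≡ 23; 22^8 ≡ 23² = 529 ≡ 7; 22^16 ≡ 7² = 49 ≡ 20. Multiply: (-7)^27 ≡ 22^16 × 22^8 × 22^2 × 22^1 ≡ 20 × 7 × 20 × 22 (mod 29): 20 × 7 = 140 ≡ 24; 24 × 20 = 480 ≡ 16; 16 × 22 = 352 ≡ 4. So (-7)^27 ≡ 4 (mod 29).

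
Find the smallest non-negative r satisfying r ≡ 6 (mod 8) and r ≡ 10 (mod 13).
M = 8 × 13 = 104. M₁ = 13, y₁ ≡ 5 (mod 8). M₂ = 8, y₂ ≡ 5 (mod 13). r = 6×13×5 + 10×8×5 ≡ 62 (mod 104)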